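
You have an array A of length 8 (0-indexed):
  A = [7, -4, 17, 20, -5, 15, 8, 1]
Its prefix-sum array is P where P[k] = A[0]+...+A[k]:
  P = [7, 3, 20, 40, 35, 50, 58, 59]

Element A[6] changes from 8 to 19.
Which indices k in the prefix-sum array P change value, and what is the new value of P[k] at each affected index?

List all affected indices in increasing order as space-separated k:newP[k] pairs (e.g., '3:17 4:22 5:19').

Answer: 6:69 7:70

Derivation:
P[k] = A[0] + ... + A[k]
P[k] includes A[6] iff k >= 6
Affected indices: 6, 7, ..., 7; delta = 11
  P[6]: 58 + 11 = 69
  P[7]: 59 + 11 = 70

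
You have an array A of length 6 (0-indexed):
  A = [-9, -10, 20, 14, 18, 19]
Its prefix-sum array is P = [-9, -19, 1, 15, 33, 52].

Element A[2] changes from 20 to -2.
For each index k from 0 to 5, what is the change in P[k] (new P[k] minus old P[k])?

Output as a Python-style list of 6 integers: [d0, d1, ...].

Answer: [0, 0, -22, -22, -22, -22]

Derivation:
Element change: A[2] 20 -> -2, delta = -22
For k < 2: P[k] unchanged, delta_P[k] = 0
For k >= 2: P[k] shifts by exactly -22
Delta array: [0, 0, -22, -22, -22, -22]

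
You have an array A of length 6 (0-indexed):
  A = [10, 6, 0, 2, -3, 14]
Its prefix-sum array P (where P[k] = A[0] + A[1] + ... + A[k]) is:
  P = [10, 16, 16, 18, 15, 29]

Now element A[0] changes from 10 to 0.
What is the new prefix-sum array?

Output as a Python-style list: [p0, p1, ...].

Change: A[0] 10 -> 0, delta = -10
P[k] for k < 0: unchanged (A[0] not included)
P[k] for k >= 0: shift by delta = -10
  P[0] = 10 + -10 = 0
  P[1] = 16 + -10 = 6
  P[2] = 16 + -10 = 6
  P[3] = 18 + -10 = 8
  P[4] = 15 + -10 = 5
  P[5] = 29 + -10 = 19

Answer: [0, 6, 6, 8, 5, 19]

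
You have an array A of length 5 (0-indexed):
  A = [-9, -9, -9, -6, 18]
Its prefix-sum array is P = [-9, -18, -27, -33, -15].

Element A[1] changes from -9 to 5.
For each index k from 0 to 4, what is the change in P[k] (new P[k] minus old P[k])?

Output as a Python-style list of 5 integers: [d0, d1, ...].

Answer: [0, 14, 14, 14, 14]

Derivation:
Element change: A[1] -9 -> 5, delta = 14
For k < 1: P[k] unchanged, delta_P[k] = 0
For k >= 1: P[k] shifts by exactly 14
Delta array: [0, 14, 14, 14, 14]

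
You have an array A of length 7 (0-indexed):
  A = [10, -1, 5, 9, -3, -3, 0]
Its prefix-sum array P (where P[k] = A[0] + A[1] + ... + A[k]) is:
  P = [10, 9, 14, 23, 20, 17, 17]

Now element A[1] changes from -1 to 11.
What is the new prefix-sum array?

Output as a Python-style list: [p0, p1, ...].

Answer: [10, 21, 26, 35, 32, 29, 29]

Derivation:
Change: A[1] -1 -> 11, delta = 12
P[k] for k < 1: unchanged (A[1] not included)
P[k] for k >= 1: shift by delta = 12
  P[0] = 10 + 0 = 10
  P[1] = 9 + 12 = 21
  P[2] = 14 + 12 = 26
  P[3] = 23 + 12 = 35
  P[4] = 20 + 12 = 32
  P[5] = 17 + 12 = 29
  P[6] = 17 + 12 = 29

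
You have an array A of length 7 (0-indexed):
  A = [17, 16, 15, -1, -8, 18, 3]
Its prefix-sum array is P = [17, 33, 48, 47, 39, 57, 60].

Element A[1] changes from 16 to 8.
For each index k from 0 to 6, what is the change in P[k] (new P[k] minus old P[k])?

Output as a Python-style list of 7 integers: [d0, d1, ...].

Element change: A[1] 16 -> 8, delta = -8
For k < 1: P[k] unchanged, delta_P[k] = 0
For k >= 1: P[k] shifts by exactly -8
Delta array: [0, -8, -8, -8, -8, -8, -8]

Answer: [0, -8, -8, -8, -8, -8, -8]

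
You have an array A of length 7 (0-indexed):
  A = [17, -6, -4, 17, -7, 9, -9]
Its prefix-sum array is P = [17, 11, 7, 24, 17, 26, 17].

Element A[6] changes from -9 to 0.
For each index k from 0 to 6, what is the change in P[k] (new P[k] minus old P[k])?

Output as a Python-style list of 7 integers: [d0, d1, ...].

Answer: [0, 0, 0, 0, 0, 0, 9]

Derivation:
Element change: A[6] -9 -> 0, delta = 9
For k < 6: P[k] unchanged, delta_P[k] = 0
For k >= 6: P[k] shifts by exactly 9
Delta array: [0, 0, 0, 0, 0, 0, 9]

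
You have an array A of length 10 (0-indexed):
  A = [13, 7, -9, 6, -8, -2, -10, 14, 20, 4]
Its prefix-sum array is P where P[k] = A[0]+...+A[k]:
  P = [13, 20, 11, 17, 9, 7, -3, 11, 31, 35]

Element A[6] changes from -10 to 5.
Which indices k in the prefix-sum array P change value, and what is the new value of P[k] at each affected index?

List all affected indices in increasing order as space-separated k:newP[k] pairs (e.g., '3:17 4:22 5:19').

P[k] = A[0] + ... + A[k]
P[k] includes A[6] iff k >= 6
Affected indices: 6, 7, ..., 9; delta = 15
  P[6]: -3 + 15 = 12
  P[7]: 11 + 15 = 26
  P[8]: 31 + 15 = 46
  P[9]: 35 + 15 = 50

Answer: 6:12 7:26 8:46 9:50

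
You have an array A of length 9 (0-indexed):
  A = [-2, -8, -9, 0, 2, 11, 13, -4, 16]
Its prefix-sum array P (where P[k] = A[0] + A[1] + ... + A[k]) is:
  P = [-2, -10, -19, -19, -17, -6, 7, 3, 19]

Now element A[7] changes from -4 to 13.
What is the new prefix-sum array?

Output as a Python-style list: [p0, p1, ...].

Answer: [-2, -10, -19, -19, -17, -6, 7, 20, 36]

Derivation:
Change: A[7] -4 -> 13, delta = 17
P[k] for k < 7: unchanged (A[7] not included)
P[k] for k >= 7: shift by delta = 17
  P[0] = -2 + 0 = -2
  P[1] = -10 + 0 = -10
  P[2] = -19 + 0 = -19
  P[3] = -19 + 0 = -19
  P[4] = -17 + 0 = -17
  P[5] = -6 + 0 = -6
  P[6] = 7 + 0 = 7
  P[7] = 3 + 17 = 20
  P[8] = 19 + 17 = 36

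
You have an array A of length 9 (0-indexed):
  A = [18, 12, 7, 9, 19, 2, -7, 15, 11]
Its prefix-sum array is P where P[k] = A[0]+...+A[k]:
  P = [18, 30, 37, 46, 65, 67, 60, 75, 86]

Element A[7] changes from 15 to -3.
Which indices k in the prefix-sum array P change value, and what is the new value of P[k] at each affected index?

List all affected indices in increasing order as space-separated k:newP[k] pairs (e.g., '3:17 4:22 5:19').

P[k] = A[0] + ... + A[k]
P[k] includes A[7] iff k >= 7
Affected indices: 7, 8, ..., 8; delta = -18
  P[7]: 75 + -18 = 57
  P[8]: 86 + -18 = 68

Answer: 7:57 8:68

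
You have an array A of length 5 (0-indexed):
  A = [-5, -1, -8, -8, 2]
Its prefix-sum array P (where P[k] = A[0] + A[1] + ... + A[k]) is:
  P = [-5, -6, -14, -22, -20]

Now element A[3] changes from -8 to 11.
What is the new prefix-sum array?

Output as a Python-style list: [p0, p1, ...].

Answer: [-5, -6, -14, -3, -1]

Derivation:
Change: A[3] -8 -> 11, delta = 19
P[k] for k < 3: unchanged (A[3] not included)
P[k] for k >= 3: shift by delta = 19
  P[0] = -5 + 0 = -5
  P[1] = -6 + 0 = -6
  P[2] = -14 + 0 = -14
  P[3] = -22 + 19 = -3
  P[4] = -20 + 19 = -1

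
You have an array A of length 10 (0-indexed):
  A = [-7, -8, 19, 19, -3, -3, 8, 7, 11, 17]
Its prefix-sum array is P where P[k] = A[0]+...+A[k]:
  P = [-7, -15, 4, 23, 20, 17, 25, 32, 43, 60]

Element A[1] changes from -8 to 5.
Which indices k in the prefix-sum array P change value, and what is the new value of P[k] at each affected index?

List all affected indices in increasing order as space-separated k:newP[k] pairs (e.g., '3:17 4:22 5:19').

Answer: 1:-2 2:17 3:36 4:33 5:30 6:38 7:45 8:56 9:73

Derivation:
P[k] = A[0] + ... + A[k]
P[k] includes A[1] iff k >= 1
Affected indices: 1, 2, ..., 9; delta = 13
  P[1]: -15 + 13 = -2
  P[2]: 4 + 13 = 17
  P[3]: 23 + 13 = 36
  P[4]: 20 + 13 = 33
  P[5]: 17 + 13 = 30
  P[6]: 25 + 13 = 38
  P[7]: 32 + 13 = 45
  P[8]: 43 + 13 = 56
  P[9]: 60 + 13 = 73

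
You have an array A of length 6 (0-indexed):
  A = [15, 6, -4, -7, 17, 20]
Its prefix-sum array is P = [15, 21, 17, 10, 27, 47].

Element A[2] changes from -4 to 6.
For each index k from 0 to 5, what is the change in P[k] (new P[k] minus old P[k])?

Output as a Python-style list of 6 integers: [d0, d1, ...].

Element change: A[2] -4 -> 6, delta = 10
For k < 2: P[k] unchanged, delta_P[k] = 0
For k >= 2: P[k] shifts by exactly 10
Delta array: [0, 0, 10, 10, 10, 10]

Answer: [0, 0, 10, 10, 10, 10]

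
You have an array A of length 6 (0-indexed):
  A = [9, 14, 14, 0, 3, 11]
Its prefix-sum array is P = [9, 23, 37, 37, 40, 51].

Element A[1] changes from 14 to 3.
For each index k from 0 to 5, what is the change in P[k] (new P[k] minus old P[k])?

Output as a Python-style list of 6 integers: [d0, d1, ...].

Answer: [0, -11, -11, -11, -11, -11]

Derivation:
Element change: A[1] 14 -> 3, delta = -11
For k < 1: P[k] unchanged, delta_P[k] = 0
For k >= 1: P[k] shifts by exactly -11
Delta array: [0, -11, -11, -11, -11, -11]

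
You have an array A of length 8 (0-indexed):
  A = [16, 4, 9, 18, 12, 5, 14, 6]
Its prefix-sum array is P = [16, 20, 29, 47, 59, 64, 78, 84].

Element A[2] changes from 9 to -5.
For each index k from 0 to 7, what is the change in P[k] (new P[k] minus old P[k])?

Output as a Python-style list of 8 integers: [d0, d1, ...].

Element change: A[2] 9 -> -5, delta = -14
For k < 2: P[k] unchanged, delta_P[k] = 0
For k >= 2: P[k] shifts by exactly -14
Delta array: [0, 0, -14, -14, -14, -14, -14, -14]

Answer: [0, 0, -14, -14, -14, -14, -14, -14]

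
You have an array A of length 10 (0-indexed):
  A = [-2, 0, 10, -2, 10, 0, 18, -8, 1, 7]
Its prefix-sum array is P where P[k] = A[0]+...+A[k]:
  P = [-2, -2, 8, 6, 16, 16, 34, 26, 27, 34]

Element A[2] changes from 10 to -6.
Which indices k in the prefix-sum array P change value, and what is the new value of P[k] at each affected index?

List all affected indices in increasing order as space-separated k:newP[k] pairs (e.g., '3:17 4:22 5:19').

Answer: 2:-8 3:-10 4:0 5:0 6:18 7:10 8:11 9:18

Derivation:
P[k] = A[0] + ... + A[k]
P[k] includes A[2] iff k >= 2
Affected indices: 2, 3, ..., 9; delta = -16
  P[2]: 8 + -16 = -8
  P[3]: 6 + -16 = -10
  P[4]: 16 + -16 = 0
  P[5]: 16 + -16 = 0
  P[6]: 34 + -16 = 18
  P[7]: 26 + -16 = 10
  P[8]: 27 + -16 = 11
  P[9]: 34 + -16 = 18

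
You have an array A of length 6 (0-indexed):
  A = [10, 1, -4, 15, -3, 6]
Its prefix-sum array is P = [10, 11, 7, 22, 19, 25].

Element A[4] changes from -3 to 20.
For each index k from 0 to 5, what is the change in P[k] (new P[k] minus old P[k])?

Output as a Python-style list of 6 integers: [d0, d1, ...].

Element change: A[4] -3 -> 20, delta = 23
For k < 4: P[k] unchanged, delta_P[k] = 0
For k >= 4: P[k] shifts by exactly 23
Delta array: [0, 0, 0, 0, 23, 23]

Answer: [0, 0, 0, 0, 23, 23]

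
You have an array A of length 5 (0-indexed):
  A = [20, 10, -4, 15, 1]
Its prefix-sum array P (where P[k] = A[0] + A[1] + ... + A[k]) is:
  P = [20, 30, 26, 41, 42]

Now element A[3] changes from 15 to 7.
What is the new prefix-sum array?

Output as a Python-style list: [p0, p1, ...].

Answer: [20, 30, 26, 33, 34]

Derivation:
Change: A[3] 15 -> 7, delta = -8
P[k] for k < 3: unchanged (A[3] not included)
P[k] for k >= 3: shift by delta = -8
  P[0] = 20 + 0 = 20
  P[1] = 30 + 0 = 30
  P[2] = 26 + 0 = 26
  P[3] = 41 + -8 = 33
  P[4] = 42 + -8 = 34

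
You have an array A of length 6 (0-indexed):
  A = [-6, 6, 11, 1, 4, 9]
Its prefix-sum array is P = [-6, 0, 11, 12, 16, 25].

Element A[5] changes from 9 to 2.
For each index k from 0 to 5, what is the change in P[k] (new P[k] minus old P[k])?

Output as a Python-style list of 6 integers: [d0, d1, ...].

Element change: A[5] 9 -> 2, delta = -7
For k < 5: P[k] unchanged, delta_P[k] = 0
For k >= 5: P[k] shifts by exactly -7
Delta array: [0, 0, 0, 0, 0, -7]

Answer: [0, 0, 0, 0, 0, -7]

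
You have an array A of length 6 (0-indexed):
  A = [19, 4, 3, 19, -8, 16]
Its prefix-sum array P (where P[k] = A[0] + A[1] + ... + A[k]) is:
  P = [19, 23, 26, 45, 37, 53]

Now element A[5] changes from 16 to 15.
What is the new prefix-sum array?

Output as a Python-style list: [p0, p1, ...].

Change: A[5] 16 -> 15, delta = -1
P[k] for k < 5: unchanged (A[5] not included)
P[k] for k >= 5: shift by delta = -1
  P[0] = 19 + 0 = 19
  P[1] = 23 + 0 = 23
  P[2] = 26 + 0 = 26
  P[3] = 45 + 0 = 45
  P[4] = 37 + 0 = 37
  P[5] = 53 + -1 = 52

Answer: [19, 23, 26, 45, 37, 52]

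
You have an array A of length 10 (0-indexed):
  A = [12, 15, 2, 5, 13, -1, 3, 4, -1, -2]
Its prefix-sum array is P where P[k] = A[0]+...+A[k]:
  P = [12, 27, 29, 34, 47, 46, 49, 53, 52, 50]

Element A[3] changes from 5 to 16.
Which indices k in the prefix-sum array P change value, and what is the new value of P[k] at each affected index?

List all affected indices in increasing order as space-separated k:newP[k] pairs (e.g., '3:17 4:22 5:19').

Answer: 3:45 4:58 5:57 6:60 7:64 8:63 9:61

Derivation:
P[k] = A[0] + ... + A[k]
P[k] includes A[3] iff k >= 3
Affected indices: 3, 4, ..., 9; delta = 11
  P[3]: 34 + 11 = 45
  P[4]: 47 + 11 = 58
  P[5]: 46 + 11 = 57
  P[6]: 49 + 11 = 60
  P[7]: 53 + 11 = 64
  P[8]: 52 + 11 = 63
  P[9]: 50 + 11 = 61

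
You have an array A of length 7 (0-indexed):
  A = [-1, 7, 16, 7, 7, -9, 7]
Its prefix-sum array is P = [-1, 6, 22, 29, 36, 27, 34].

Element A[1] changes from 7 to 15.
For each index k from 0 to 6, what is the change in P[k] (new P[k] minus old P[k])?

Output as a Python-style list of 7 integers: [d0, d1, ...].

Element change: A[1] 7 -> 15, delta = 8
For k < 1: P[k] unchanged, delta_P[k] = 0
For k >= 1: P[k] shifts by exactly 8
Delta array: [0, 8, 8, 8, 8, 8, 8]

Answer: [0, 8, 8, 8, 8, 8, 8]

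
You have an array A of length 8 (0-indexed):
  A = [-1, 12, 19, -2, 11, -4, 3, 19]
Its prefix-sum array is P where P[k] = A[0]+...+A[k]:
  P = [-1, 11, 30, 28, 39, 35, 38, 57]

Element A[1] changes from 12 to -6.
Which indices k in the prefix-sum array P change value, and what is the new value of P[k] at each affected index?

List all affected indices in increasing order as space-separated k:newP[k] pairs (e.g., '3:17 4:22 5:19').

Answer: 1:-7 2:12 3:10 4:21 5:17 6:20 7:39

Derivation:
P[k] = A[0] + ... + A[k]
P[k] includes A[1] iff k >= 1
Affected indices: 1, 2, ..., 7; delta = -18
  P[1]: 11 + -18 = -7
  P[2]: 30 + -18 = 12
  P[3]: 28 + -18 = 10
  P[4]: 39 + -18 = 21
  P[5]: 35 + -18 = 17
  P[6]: 38 + -18 = 20
  P[7]: 57 + -18 = 39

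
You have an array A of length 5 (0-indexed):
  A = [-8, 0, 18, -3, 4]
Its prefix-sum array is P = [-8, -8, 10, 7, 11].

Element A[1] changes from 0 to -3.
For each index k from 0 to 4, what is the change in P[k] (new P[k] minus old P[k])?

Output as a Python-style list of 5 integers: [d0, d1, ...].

Answer: [0, -3, -3, -3, -3]

Derivation:
Element change: A[1] 0 -> -3, delta = -3
For k < 1: P[k] unchanged, delta_P[k] = 0
For k >= 1: P[k] shifts by exactly -3
Delta array: [0, -3, -3, -3, -3]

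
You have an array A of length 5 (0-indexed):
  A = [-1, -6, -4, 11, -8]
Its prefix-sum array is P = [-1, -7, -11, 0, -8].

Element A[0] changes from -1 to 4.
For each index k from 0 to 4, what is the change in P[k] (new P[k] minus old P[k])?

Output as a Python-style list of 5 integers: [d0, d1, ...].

Element change: A[0] -1 -> 4, delta = 5
For k < 0: P[k] unchanged, delta_P[k] = 0
For k >= 0: P[k] shifts by exactly 5
Delta array: [5, 5, 5, 5, 5]

Answer: [5, 5, 5, 5, 5]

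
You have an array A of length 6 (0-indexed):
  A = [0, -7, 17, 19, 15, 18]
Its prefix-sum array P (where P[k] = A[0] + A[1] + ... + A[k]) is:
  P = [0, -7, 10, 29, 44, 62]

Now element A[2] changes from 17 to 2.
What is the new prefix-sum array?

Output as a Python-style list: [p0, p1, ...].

Change: A[2] 17 -> 2, delta = -15
P[k] for k < 2: unchanged (A[2] not included)
P[k] for k >= 2: shift by delta = -15
  P[0] = 0 + 0 = 0
  P[1] = -7 + 0 = -7
  P[2] = 10 + -15 = -5
  P[3] = 29 + -15 = 14
  P[4] = 44 + -15 = 29
  P[5] = 62 + -15 = 47

Answer: [0, -7, -5, 14, 29, 47]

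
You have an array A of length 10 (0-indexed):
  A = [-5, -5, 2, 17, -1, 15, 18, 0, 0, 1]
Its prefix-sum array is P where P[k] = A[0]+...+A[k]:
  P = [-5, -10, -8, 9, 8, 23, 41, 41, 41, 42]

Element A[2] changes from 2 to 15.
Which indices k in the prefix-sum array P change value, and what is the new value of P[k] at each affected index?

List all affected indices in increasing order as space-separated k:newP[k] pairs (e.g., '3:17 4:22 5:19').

Answer: 2:5 3:22 4:21 5:36 6:54 7:54 8:54 9:55

Derivation:
P[k] = A[0] + ... + A[k]
P[k] includes A[2] iff k >= 2
Affected indices: 2, 3, ..., 9; delta = 13
  P[2]: -8 + 13 = 5
  P[3]: 9 + 13 = 22
  P[4]: 8 + 13 = 21
  P[5]: 23 + 13 = 36
  P[6]: 41 + 13 = 54
  P[7]: 41 + 13 = 54
  P[8]: 41 + 13 = 54
  P[9]: 42 + 13 = 55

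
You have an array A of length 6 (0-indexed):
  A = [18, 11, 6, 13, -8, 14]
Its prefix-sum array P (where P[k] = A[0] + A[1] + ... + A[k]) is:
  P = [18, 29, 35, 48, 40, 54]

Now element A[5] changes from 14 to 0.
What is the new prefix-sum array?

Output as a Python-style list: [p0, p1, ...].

Change: A[5] 14 -> 0, delta = -14
P[k] for k < 5: unchanged (A[5] not included)
P[k] for k >= 5: shift by delta = -14
  P[0] = 18 + 0 = 18
  P[1] = 29 + 0 = 29
  P[2] = 35 + 0 = 35
  P[3] = 48 + 0 = 48
  P[4] = 40 + 0 = 40
  P[5] = 54 + -14 = 40

Answer: [18, 29, 35, 48, 40, 40]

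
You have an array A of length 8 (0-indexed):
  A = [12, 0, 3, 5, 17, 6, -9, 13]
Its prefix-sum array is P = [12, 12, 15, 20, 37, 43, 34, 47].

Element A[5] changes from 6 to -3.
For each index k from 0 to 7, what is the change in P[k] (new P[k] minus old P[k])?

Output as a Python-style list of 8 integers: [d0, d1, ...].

Element change: A[5] 6 -> -3, delta = -9
For k < 5: P[k] unchanged, delta_P[k] = 0
For k >= 5: P[k] shifts by exactly -9
Delta array: [0, 0, 0, 0, 0, -9, -9, -9]

Answer: [0, 0, 0, 0, 0, -9, -9, -9]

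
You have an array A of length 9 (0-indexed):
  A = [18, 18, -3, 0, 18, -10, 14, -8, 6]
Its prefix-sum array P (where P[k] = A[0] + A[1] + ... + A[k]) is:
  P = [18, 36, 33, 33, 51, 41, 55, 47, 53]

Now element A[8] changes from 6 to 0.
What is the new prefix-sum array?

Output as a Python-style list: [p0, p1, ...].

Change: A[8] 6 -> 0, delta = -6
P[k] for k < 8: unchanged (A[8] not included)
P[k] for k >= 8: shift by delta = -6
  P[0] = 18 + 0 = 18
  P[1] = 36 + 0 = 36
  P[2] = 33 + 0 = 33
  P[3] = 33 + 0 = 33
  P[4] = 51 + 0 = 51
  P[5] = 41 + 0 = 41
  P[6] = 55 + 0 = 55
  P[7] = 47 + 0 = 47
  P[8] = 53 + -6 = 47

Answer: [18, 36, 33, 33, 51, 41, 55, 47, 47]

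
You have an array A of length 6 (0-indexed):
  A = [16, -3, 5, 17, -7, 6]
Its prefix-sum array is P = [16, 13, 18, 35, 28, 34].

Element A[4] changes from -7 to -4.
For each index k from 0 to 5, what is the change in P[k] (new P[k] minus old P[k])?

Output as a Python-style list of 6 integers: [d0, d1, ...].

Element change: A[4] -7 -> -4, delta = 3
For k < 4: P[k] unchanged, delta_P[k] = 0
For k >= 4: P[k] shifts by exactly 3
Delta array: [0, 0, 0, 0, 3, 3]

Answer: [0, 0, 0, 0, 3, 3]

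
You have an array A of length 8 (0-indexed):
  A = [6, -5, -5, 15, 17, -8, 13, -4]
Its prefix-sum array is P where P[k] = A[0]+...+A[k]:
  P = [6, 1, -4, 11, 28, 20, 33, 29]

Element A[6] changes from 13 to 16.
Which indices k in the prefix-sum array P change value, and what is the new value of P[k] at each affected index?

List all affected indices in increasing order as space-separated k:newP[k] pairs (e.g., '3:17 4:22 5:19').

Answer: 6:36 7:32

Derivation:
P[k] = A[0] + ... + A[k]
P[k] includes A[6] iff k >= 6
Affected indices: 6, 7, ..., 7; delta = 3
  P[6]: 33 + 3 = 36
  P[7]: 29 + 3 = 32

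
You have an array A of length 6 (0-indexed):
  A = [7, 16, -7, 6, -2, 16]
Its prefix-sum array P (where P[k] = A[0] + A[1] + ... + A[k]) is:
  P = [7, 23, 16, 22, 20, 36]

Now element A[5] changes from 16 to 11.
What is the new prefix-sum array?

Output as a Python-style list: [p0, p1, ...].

Answer: [7, 23, 16, 22, 20, 31]

Derivation:
Change: A[5] 16 -> 11, delta = -5
P[k] for k < 5: unchanged (A[5] not included)
P[k] for k >= 5: shift by delta = -5
  P[0] = 7 + 0 = 7
  P[1] = 23 + 0 = 23
  P[2] = 16 + 0 = 16
  P[3] = 22 + 0 = 22
  P[4] = 20 + 0 = 20
  P[5] = 36 + -5 = 31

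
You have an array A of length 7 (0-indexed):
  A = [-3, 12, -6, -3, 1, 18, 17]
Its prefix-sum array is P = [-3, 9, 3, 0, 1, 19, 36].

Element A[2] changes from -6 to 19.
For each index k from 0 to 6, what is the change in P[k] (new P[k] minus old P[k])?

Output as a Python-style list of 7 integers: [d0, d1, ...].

Answer: [0, 0, 25, 25, 25, 25, 25]

Derivation:
Element change: A[2] -6 -> 19, delta = 25
For k < 2: P[k] unchanged, delta_P[k] = 0
For k >= 2: P[k] shifts by exactly 25
Delta array: [0, 0, 25, 25, 25, 25, 25]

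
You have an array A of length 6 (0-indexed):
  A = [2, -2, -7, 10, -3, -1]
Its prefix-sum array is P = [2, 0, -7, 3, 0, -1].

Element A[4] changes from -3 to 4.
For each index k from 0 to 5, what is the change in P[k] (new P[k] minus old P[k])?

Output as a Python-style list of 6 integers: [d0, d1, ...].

Answer: [0, 0, 0, 0, 7, 7]

Derivation:
Element change: A[4] -3 -> 4, delta = 7
For k < 4: P[k] unchanged, delta_P[k] = 0
For k >= 4: P[k] shifts by exactly 7
Delta array: [0, 0, 0, 0, 7, 7]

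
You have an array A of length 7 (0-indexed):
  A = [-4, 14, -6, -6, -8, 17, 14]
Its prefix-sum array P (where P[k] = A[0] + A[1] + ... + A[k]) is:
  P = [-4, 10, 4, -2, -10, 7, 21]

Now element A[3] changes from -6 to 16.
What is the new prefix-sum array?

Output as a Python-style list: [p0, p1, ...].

Answer: [-4, 10, 4, 20, 12, 29, 43]

Derivation:
Change: A[3] -6 -> 16, delta = 22
P[k] for k < 3: unchanged (A[3] not included)
P[k] for k >= 3: shift by delta = 22
  P[0] = -4 + 0 = -4
  P[1] = 10 + 0 = 10
  P[2] = 4 + 0 = 4
  P[3] = -2 + 22 = 20
  P[4] = -10 + 22 = 12
  P[5] = 7 + 22 = 29
  P[6] = 21 + 22 = 43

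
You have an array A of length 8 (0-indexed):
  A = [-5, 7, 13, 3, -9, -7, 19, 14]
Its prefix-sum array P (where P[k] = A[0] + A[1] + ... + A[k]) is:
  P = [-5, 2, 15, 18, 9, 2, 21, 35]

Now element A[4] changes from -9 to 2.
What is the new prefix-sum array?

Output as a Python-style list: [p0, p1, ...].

Answer: [-5, 2, 15, 18, 20, 13, 32, 46]

Derivation:
Change: A[4] -9 -> 2, delta = 11
P[k] for k < 4: unchanged (A[4] not included)
P[k] for k >= 4: shift by delta = 11
  P[0] = -5 + 0 = -5
  P[1] = 2 + 0 = 2
  P[2] = 15 + 0 = 15
  P[3] = 18 + 0 = 18
  P[4] = 9 + 11 = 20
  P[5] = 2 + 11 = 13
  P[6] = 21 + 11 = 32
  P[7] = 35 + 11 = 46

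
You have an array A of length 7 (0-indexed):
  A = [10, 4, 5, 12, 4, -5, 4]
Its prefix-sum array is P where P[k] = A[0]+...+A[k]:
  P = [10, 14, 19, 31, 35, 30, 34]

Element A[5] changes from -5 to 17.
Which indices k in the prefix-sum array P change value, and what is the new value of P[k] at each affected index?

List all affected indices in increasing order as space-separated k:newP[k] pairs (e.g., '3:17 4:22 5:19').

Answer: 5:52 6:56

Derivation:
P[k] = A[0] + ... + A[k]
P[k] includes A[5] iff k >= 5
Affected indices: 5, 6, ..., 6; delta = 22
  P[5]: 30 + 22 = 52
  P[6]: 34 + 22 = 56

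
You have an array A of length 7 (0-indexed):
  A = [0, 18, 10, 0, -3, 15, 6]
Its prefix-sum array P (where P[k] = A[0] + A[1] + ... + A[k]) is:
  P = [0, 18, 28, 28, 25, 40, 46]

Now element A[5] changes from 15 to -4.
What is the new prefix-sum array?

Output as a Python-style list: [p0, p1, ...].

Change: A[5] 15 -> -4, delta = -19
P[k] for k < 5: unchanged (A[5] not included)
P[k] for k >= 5: shift by delta = -19
  P[0] = 0 + 0 = 0
  P[1] = 18 + 0 = 18
  P[2] = 28 + 0 = 28
  P[3] = 28 + 0 = 28
  P[4] = 25 + 0 = 25
  P[5] = 40 + -19 = 21
  P[6] = 46 + -19 = 27

Answer: [0, 18, 28, 28, 25, 21, 27]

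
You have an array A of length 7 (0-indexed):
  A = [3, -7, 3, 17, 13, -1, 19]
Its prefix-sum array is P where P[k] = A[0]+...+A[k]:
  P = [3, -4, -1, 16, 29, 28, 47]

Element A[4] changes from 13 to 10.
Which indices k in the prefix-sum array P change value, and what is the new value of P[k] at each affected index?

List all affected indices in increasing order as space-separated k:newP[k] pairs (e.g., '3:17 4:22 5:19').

Answer: 4:26 5:25 6:44

Derivation:
P[k] = A[0] + ... + A[k]
P[k] includes A[4] iff k >= 4
Affected indices: 4, 5, ..., 6; delta = -3
  P[4]: 29 + -3 = 26
  P[5]: 28 + -3 = 25
  P[6]: 47 + -3 = 44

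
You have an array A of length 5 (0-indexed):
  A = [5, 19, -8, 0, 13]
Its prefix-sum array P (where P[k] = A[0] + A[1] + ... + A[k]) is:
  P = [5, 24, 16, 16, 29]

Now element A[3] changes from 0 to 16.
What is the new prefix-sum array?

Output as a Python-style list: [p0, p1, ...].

Answer: [5, 24, 16, 32, 45]

Derivation:
Change: A[3] 0 -> 16, delta = 16
P[k] for k < 3: unchanged (A[3] not included)
P[k] for k >= 3: shift by delta = 16
  P[0] = 5 + 0 = 5
  P[1] = 24 + 0 = 24
  P[2] = 16 + 0 = 16
  P[3] = 16 + 16 = 32
  P[4] = 29 + 16 = 45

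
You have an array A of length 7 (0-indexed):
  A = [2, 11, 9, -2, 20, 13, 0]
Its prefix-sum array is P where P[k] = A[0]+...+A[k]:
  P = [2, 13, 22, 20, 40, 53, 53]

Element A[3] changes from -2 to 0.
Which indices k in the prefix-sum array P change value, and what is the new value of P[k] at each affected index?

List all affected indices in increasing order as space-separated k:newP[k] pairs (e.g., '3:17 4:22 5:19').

P[k] = A[0] + ... + A[k]
P[k] includes A[3] iff k >= 3
Affected indices: 3, 4, ..., 6; delta = 2
  P[3]: 20 + 2 = 22
  P[4]: 40 + 2 = 42
  P[5]: 53 + 2 = 55
  P[6]: 53 + 2 = 55

Answer: 3:22 4:42 5:55 6:55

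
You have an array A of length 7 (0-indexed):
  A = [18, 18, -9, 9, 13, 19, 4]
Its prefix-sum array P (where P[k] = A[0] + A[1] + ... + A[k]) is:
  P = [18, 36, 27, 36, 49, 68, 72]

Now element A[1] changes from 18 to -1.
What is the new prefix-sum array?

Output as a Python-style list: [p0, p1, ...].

Change: A[1] 18 -> -1, delta = -19
P[k] for k < 1: unchanged (A[1] not included)
P[k] for k >= 1: shift by delta = -19
  P[0] = 18 + 0 = 18
  P[1] = 36 + -19 = 17
  P[2] = 27 + -19 = 8
  P[3] = 36 + -19 = 17
  P[4] = 49 + -19 = 30
  P[5] = 68 + -19 = 49
  P[6] = 72 + -19 = 53

Answer: [18, 17, 8, 17, 30, 49, 53]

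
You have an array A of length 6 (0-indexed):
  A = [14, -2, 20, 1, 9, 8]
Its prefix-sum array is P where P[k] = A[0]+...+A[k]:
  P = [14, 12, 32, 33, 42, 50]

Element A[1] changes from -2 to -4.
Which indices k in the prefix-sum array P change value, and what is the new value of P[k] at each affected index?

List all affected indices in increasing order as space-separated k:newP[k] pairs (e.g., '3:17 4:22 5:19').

P[k] = A[0] + ... + A[k]
P[k] includes A[1] iff k >= 1
Affected indices: 1, 2, ..., 5; delta = -2
  P[1]: 12 + -2 = 10
  P[2]: 32 + -2 = 30
  P[3]: 33 + -2 = 31
  P[4]: 42 + -2 = 40
  P[5]: 50 + -2 = 48

Answer: 1:10 2:30 3:31 4:40 5:48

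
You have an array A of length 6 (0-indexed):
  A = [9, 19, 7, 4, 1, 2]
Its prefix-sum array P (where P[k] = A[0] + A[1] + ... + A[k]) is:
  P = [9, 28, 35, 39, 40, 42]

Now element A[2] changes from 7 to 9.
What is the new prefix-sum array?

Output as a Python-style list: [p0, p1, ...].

Answer: [9, 28, 37, 41, 42, 44]

Derivation:
Change: A[2] 7 -> 9, delta = 2
P[k] for k < 2: unchanged (A[2] not included)
P[k] for k >= 2: shift by delta = 2
  P[0] = 9 + 0 = 9
  P[1] = 28 + 0 = 28
  P[2] = 35 + 2 = 37
  P[3] = 39 + 2 = 41
  P[4] = 40 + 2 = 42
  P[5] = 42 + 2 = 44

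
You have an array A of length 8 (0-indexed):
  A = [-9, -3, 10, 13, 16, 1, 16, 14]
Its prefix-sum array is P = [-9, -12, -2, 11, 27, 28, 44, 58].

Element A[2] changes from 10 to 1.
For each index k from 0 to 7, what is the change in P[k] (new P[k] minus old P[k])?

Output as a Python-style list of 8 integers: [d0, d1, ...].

Answer: [0, 0, -9, -9, -9, -9, -9, -9]

Derivation:
Element change: A[2] 10 -> 1, delta = -9
For k < 2: P[k] unchanged, delta_P[k] = 0
For k >= 2: P[k] shifts by exactly -9
Delta array: [0, 0, -9, -9, -9, -9, -9, -9]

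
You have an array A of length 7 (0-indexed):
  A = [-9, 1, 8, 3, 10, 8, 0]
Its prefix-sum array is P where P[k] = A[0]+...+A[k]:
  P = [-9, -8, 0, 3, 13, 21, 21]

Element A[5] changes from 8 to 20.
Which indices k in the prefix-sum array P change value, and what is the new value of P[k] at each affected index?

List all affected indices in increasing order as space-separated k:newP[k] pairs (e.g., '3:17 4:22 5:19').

P[k] = A[0] + ... + A[k]
P[k] includes A[5] iff k >= 5
Affected indices: 5, 6, ..., 6; delta = 12
  P[5]: 21 + 12 = 33
  P[6]: 21 + 12 = 33

Answer: 5:33 6:33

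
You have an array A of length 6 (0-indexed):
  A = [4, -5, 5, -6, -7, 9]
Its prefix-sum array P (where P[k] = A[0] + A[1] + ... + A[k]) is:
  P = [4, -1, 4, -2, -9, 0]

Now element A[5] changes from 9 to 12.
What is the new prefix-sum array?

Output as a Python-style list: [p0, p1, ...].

Change: A[5] 9 -> 12, delta = 3
P[k] for k < 5: unchanged (A[5] not included)
P[k] for k >= 5: shift by delta = 3
  P[0] = 4 + 0 = 4
  P[1] = -1 + 0 = -1
  P[2] = 4 + 0 = 4
  P[3] = -2 + 0 = -2
  P[4] = -9 + 0 = -9
  P[5] = 0 + 3 = 3

Answer: [4, -1, 4, -2, -9, 3]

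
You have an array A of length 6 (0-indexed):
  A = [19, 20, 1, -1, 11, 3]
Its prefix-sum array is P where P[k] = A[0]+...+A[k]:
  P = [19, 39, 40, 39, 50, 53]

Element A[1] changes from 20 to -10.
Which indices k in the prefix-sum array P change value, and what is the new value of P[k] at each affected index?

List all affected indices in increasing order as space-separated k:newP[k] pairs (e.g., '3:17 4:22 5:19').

Answer: 1:9 2:10 3:9 4:20 5:23

Derivation:
P[k] = A[0] + ... + A[k]
P[k] includes A[1] iff k >= 1
Affected indices: 1, 2, ..., 5; delta = -30
  P[1]: 39 + -30 = 9
  P[2]: 40 + -30 = 10
  P[3]: 39 + -30 = 9
  P[4]: 50 + -30 = 20
  P[5]: 53 + -30 = 23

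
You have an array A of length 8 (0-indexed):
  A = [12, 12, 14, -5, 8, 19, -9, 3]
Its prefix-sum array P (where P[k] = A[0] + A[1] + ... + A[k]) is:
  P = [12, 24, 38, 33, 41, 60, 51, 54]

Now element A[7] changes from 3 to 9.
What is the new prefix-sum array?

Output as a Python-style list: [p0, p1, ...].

Change: A[7] 3 -> 9, delta = 6
P[k] for k < 7: unchanged (A[7] not included)
P[k] for k >= 7: shift by delta = 6
  P[0] = 12 + 0 = 12
  P[1] = 24 + 0 = 24
  P[2] = 38 + 0 = 38
  P[3] = 33 + 0 = 33
  P[4] = 41 + 0 = 41
  P[5] = 60 + 0 = 60
  P[6] = 51 + 0 = 51
  P[7] = 54 + 6 = 60

Answer: [12, 24, 38, 33, 41, 60, 51, 60]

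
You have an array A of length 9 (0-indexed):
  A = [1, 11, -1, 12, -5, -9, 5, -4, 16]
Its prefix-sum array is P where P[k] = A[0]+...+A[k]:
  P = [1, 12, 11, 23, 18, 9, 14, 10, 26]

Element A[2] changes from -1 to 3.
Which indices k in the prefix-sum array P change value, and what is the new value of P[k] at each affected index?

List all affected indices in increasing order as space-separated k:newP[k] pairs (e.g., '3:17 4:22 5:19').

Answer: 2:15 3:27 4:22 5:13 6:18 7:14 8:30

Derivation:
P[k] = A[0] + ... + A[k]
P[k] includes A[2] iff k >= 2
Affected indices: 2, 3, ..., 8; delta = 4
  P[2]: 11 + 4 = 15
  P[3]: 23 + 4 = 27
  P[4]: 18 + 4 = 22
  P[5]: 9 + 4 = 13
  P[6]: 14 + 4 = 18
  P[7]: 10 + 4 = 14
  P[8]: 26 + 4 = 30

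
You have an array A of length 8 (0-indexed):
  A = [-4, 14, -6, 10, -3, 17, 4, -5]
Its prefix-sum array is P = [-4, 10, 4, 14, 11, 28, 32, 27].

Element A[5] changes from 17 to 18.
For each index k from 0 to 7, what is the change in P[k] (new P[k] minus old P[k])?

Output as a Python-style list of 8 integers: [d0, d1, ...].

Element change: A[5] 17 -> 18, delta = 1
For k < 5: P[k] unchanged, delta_P[k] = 0
For k >= 5: P[k] shifts by exactly 1
Delta array: [0, 0, 0, 0, 0, 1, 1, 1]

Answer: [0, 0, 0, 0, 0, 1, 1, 1]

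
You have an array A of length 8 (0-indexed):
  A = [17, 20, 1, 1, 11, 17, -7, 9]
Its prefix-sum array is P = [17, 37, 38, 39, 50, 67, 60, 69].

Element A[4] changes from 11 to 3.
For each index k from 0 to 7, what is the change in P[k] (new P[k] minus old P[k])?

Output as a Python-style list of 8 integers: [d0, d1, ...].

Element change: A[4] 11 -> 3, delta = -8
For k < 4: P[k] unchanged, delta_P[k] = 0
For k >= 4: P[k] shifts by exactly -8
Delta array: [0, 0, 0, 0, -8, -8, -8, -8]

Answer: [0, 0, 0, 0, -8, -8, -8, -8]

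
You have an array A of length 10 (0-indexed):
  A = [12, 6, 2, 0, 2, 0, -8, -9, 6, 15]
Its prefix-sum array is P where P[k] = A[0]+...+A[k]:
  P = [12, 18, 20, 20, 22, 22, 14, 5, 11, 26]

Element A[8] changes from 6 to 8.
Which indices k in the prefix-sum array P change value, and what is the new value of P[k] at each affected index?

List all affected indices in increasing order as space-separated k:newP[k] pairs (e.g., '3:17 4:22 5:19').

Answer: 8:13 9:28

Derivation:
P[k] = A[0] + ... + A[k]
P[k] includes A[8] iff k >= 8
Affected indices: 8, 9, ..., 9; delta = 2
  P[8]: 11 + 2 = 13
  P[9]: 26 + 2 = 28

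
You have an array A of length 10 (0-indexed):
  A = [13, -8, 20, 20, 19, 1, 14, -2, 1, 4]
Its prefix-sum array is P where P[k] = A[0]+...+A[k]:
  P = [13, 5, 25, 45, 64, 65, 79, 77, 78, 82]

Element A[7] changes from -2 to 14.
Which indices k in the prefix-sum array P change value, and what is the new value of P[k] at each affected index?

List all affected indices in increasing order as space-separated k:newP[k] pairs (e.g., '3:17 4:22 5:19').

Answer: 7:93 8:94 9:98

Derivation:
P[k] = A[0] + ... + A[k]
P[k] includes A[7] iff k >= 7
Affected indices: 7, 8, ..., 9; delta = 16
  P[7]: 77 + 16 = 93
  P[8]: 78 + 16 = 94
  P[9]: 82 + 16 = 98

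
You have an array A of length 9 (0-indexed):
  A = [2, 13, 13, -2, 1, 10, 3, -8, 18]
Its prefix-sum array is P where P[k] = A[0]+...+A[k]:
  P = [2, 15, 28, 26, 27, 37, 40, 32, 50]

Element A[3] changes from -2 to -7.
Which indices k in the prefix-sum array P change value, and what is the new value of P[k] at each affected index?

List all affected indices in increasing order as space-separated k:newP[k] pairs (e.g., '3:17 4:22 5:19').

P[k] = A[0] + ... + A[k]
P[k] includes A[3] iff k >= 3
Affected indices: 3, 4, ..., 8; delta = -5
  P[3]: 26 + -5 = 21
  P[4]: 27 + -5 = 22
  P[5]: 37 + -5 = 32
  P[6]: 40 + -5 = 35
  P[7]: 32 + -5 = 27
  P[8]: 50 + -5 = 45

Answer: 3:21 4:22 5:32 6:35 7:27 8:45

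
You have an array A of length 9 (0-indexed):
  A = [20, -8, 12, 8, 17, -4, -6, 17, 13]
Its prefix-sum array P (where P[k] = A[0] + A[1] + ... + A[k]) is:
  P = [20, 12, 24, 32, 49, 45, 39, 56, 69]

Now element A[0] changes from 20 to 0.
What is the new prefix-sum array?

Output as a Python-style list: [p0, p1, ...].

Change: A[0] 20 -> 0, delta = -20
P[k] for k < 0: unchanged (A[0] not included)
P[k] for k >= 0: shift by delta = -20
  P[0] = 20 + -20 = 0
  P[1] = 12 + -20 = -8
  P[2] = 24 + -20 = 4
  P[3] = 32 + -20 = 12
  P[4] = 49 + -20 = 29
  P[5] = 45 + -20 = 25
  P[6] = 39 + -20 = 19
  P[7] = 56 + -20 = 36
  P[8] = 69 + -20 = 49

Answer: [0, -8, 4, 12, 29, 25, 19, 36, 49]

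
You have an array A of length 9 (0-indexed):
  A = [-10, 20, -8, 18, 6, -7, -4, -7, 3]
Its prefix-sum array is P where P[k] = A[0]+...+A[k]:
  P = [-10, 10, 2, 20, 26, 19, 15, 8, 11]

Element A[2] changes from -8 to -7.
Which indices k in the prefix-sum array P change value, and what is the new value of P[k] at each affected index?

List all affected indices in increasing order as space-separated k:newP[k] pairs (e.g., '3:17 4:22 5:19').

Answer: 2:3 3:21 4:27 5:20 6:16 7:9 8:12

Derivation:
P[k] = A[0] + ... + A[k]
P[k] includes A[2] iff k >= 2
Affected indices: 2, 3, ..., 8; delta = 1
  P[2]: 2 + 1 = 3
  P[3]: 20 + 1 = 21
  P[4]: 26 + 1 = 27
  P[5]: 19 + 1 = 20
  P[6]: 15 + 1 = 16
  P[7]: 8 + 1 = 9
  P[8]: 11 + 1 = 12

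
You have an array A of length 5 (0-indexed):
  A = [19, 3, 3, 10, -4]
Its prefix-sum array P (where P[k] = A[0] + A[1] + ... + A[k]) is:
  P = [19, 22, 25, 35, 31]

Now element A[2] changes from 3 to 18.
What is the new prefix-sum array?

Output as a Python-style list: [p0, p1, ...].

Answer: [19, 22, 40, 50, 46]

Derivation:
Change: A[2] 3 -> 18, delta = 15
P[k] for k < 2: unchanged (A[2] not included)
P[k] for k >= 2: shift by delta = 15
  P[0] = 19 + 0 = 19
  P[1] = 22 + 0 = 22
  P[2] = 25 + 15 = 40
  P[3] = 35 + 15 = 50
  P[4] = 31 + 15 = 46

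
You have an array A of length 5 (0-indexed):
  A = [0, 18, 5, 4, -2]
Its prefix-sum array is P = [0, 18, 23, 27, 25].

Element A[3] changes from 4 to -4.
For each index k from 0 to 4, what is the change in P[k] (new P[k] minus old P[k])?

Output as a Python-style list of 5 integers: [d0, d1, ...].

Element change: A[3] 4 -> -4, delta = -8
For k < 3: P[k] unchanged, delta_P[k] = 0
For k >= 3: P[k] shifts by exactly -8
Delta array: [0, 0, 0, -8, -8]

Answer: [0, 0, 0, -8, -8]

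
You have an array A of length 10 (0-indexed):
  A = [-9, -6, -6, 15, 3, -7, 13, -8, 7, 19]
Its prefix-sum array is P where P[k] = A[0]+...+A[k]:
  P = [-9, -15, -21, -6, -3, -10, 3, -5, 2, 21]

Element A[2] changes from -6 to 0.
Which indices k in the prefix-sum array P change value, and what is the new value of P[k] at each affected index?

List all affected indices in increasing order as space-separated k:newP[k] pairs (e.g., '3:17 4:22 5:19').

Answer: 2:-15 3:0 4:3 5:-4 6:9 7:1 8:8 9:27

Derivation:
P[k] = A[0] + ... + A[k]
P[k] includes A[2] iff k >= 2
Affected indices: 2, 3, ..., 9; delta = 6
  P[2]: -21 + 6 = -15
  P[3]: -6 + 6 = 0
  P[4]: -3 + 6 = 3
  P[5]: -10 + 6 = -4
  P[6]: 3 + 6 = 9
  P[7]: -5 + 6 = 1
  P[8]: 2 + 6 = 8
  P[9]: 21 + 6 = 27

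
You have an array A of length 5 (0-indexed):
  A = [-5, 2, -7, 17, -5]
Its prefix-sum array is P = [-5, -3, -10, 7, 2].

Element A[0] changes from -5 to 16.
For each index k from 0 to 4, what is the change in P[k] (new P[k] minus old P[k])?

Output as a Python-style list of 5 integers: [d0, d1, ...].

Element change: A[0] -5 -> 16, delta = 21
For k < 0: P[k] unchanged, delta_P[k] = 0
For k >= 0: P[k] shifts by exactly 21
Delta array: [21, 21, 21, 21, 21]

Answer: [21, 21, 21, 21, 21]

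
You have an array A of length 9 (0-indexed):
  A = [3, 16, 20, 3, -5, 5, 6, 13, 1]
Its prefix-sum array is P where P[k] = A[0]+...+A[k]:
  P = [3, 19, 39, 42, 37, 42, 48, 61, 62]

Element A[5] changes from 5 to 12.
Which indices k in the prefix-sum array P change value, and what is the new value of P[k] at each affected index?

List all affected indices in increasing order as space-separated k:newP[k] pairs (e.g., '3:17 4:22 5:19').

P[k] = A[0] + ... + A[k]
P[k] includes A[5] iff k >= 5
Affected indices: 5, 6, ..., 8; delta = 7
  P[5]: 42 + 7 = 49
  P[6]: 48 + 7 = 55
  P[7]: 61 + 7 = 68
  P[8]: 62 + 7 = 69

Answer: 5:49 6:55 7:68 8:69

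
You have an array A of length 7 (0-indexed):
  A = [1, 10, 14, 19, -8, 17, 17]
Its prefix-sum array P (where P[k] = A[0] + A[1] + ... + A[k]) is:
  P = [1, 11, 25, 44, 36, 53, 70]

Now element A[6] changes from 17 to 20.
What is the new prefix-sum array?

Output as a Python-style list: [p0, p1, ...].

Answer: [1, 11, 25, 44, 36, 53, 73]

Derivation:
Change: A[6] 17 -> 20, delta = 3
P[k] for k < 6: unchanged (A[6] not included)
P[k] for k >= 6: shift by delta = 3
  P[0] = 1 + 0 = 1
  P[1] = 11 + 0 = 11
  P[2] = 25 + 0 = 25
  P[3] = 44 + 0 = 44
  P[4] = 36 + 0 = 36
  P[5] = 53 + 0 = 53
  P[6] = 70 + 3 = 73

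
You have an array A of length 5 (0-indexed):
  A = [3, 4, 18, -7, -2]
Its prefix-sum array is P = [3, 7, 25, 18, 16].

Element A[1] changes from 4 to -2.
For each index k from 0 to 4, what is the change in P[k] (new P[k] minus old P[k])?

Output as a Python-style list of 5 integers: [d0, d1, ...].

Element change: A[1] 4 -> -2, delta = -6
For k < 1: P[k] unchanged, delta_P[k] = 0
For k >= 1: P[k] shifts by exactly -6
Delta array: [0, -6, -6, -6, -6]

Answer: [0, -6, -6, -6, -6]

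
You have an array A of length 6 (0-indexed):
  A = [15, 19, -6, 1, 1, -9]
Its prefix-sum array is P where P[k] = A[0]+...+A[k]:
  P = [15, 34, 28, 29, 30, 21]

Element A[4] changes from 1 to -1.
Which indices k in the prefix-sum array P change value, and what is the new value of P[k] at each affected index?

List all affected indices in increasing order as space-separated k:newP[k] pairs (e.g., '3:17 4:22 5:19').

Answer: 4:28 5:19

Derivation:
P[k] = A[0] + ... + A[k]
P[k] includes A[4] iff k >= 4
Affected indices: 4, 5, ..., 5; delta = -2
  P[4]: 30 + -2 = 28
  P[5]: 21 + -2 = 19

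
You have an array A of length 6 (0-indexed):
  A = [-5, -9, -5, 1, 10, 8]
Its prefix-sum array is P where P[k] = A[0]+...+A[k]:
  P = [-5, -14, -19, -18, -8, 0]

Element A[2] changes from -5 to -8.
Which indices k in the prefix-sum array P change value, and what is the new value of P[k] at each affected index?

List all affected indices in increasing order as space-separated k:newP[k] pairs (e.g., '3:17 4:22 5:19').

P[k] = A[0] + ... + A[k]
P[k] includes A[2] iff k >= 2
Affected indices: 2, 3, ..., 5; delta = -3
  P[2]: -19 + -3 = -22
  P[3]: -18 + -3 = -21
  P[4]: -8 + -3 = -11
  P[5]: 0 + -3 = -3

Answer: 2:-22 3:-21 4:-11 5:-3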